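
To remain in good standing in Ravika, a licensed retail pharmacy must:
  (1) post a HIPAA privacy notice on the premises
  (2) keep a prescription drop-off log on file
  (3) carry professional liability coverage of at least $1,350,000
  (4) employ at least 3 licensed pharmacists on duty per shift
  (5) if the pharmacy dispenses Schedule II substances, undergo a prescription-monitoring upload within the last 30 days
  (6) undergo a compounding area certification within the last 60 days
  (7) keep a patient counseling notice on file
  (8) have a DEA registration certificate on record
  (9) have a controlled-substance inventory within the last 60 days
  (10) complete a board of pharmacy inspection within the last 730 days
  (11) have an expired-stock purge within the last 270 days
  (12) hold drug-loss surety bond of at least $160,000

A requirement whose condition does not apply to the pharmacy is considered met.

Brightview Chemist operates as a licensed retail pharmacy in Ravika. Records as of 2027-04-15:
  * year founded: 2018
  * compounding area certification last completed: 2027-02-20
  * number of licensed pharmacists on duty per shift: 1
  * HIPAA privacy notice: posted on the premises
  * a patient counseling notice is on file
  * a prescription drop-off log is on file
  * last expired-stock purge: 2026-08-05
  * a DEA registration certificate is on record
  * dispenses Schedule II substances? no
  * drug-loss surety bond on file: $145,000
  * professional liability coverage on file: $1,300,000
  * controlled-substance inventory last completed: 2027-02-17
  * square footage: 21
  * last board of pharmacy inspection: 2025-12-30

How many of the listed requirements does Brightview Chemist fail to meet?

1. HIPAA privacy notice present → met
2. prescription drop-off log present → met
3. professional liability coverage $1,300,000 < $1,350,000 → not met
4. licensed pharmacists on duty per shift 1 < 3 → not met
5. condition 'dispenses Schedule II substances' does not hold → requirement n/a → met
6. compounding area certification 54 days ago vs limit 60 → met
7. patient counseling notice present → met
8. DEA registration certificate present → met
9. controlled-substance inventory 57 days ago vs limit 60 → met
10. board of pharmacy inspection 471 days ago vs limit 730 → met
11. expired-stock purge 253 days ago vs limit 270 → met
12. drug-loss surety bond $145,000 < $160,000 → not met
Not met: 3 of 12

3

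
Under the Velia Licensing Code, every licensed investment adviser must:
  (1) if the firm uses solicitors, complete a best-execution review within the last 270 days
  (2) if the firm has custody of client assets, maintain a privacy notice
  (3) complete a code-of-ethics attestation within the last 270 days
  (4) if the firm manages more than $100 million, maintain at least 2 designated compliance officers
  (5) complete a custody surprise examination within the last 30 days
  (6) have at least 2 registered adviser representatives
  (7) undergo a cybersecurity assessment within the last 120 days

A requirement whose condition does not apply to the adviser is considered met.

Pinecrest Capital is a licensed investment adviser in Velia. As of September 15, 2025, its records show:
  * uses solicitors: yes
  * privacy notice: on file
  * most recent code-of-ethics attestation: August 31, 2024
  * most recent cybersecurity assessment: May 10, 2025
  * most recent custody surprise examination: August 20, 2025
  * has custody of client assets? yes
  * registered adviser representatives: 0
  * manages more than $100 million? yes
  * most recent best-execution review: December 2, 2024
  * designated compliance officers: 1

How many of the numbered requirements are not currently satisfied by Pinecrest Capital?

5

1. condition 'uses solicitors' holds; best-execution review 287 days ago vs limit 270 → not met
2. condition 'has custody of client assets' holds; privacy notice present → met
3. code-of-ethics attestation 380 days ago vs limit 270 → not met
4. condition 'manages more than $100 million' holds; designated compliance officers 1 < 2 → not met
5. custody surprise examination 26 days ago vs limit 30 → met
6. registered adviser representatives 0 < 2 → not met
7. cybersecurity assessment 128 days ago vs limit 120 → not met
Not met: 5 of 7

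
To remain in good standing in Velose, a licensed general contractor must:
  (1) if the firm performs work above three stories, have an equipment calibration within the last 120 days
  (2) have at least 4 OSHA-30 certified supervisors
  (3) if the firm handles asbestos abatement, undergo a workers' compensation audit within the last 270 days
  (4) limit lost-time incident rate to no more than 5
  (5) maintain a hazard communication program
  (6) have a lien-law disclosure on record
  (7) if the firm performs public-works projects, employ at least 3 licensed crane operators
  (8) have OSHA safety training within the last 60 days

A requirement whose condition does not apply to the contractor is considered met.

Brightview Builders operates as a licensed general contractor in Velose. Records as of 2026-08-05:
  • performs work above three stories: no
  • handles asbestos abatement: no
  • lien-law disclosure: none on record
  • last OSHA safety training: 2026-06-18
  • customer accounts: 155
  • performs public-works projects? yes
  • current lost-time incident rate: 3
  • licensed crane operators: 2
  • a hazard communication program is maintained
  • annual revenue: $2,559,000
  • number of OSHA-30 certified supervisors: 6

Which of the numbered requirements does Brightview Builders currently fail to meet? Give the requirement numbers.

1. condition 'performs work above three stories' does not hold → requirement n/a → met
2. OSHA-30 certified supervisors 6 ≥ 4 → met
3. condition 'handles asbestos abatement' does not hold → requirement n/a → met
4. lost-time incident rate 3 ≤ 5 → met
5. hazard communication program present → met
6. lien-law disclosure absent → not met
7. condition 'performs public-works projects' holds; licensed crane operators 2 < 3 → not met
8. OSHA safety training 48 days ago vs limit 60 → met
Not met: 6, 7

6, 7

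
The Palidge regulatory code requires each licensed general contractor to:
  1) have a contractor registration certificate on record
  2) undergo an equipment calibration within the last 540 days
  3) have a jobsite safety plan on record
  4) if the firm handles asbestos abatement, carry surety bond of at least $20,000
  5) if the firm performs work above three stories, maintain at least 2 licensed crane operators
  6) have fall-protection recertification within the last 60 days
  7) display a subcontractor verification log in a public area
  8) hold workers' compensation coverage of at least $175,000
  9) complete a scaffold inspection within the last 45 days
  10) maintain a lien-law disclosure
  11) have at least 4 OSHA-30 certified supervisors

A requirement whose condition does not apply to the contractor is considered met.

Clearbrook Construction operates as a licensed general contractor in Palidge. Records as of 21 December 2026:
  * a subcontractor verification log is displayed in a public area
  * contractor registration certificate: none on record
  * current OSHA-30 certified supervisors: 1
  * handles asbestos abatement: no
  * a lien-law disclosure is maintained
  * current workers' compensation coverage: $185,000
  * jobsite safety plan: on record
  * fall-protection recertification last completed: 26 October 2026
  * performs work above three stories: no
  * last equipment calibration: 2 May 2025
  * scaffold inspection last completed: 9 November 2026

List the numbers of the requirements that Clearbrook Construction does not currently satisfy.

1, 2, 11

1. contractor registration certificate absent → not met
2. equipment calibration 598 days ago vs limit 540 → not met
3. jobsite safety plan present → met
4. condition 'handles asbestos abatement' does not hold → requirement n/a → met
5. condition 'performs work above three stories' does not hold → requirement n/a → met
6. fall-protection recertification 56 days ago vs limit 60 → met
7. subcontractor verification log present → met
8. workers' compensation coverage $185,000 ≥ $175,000 → met
9. scaffold inspection 42 days ago vs limit 45 → met
10. lien-law disclosure present → met
11. OSHA-30 certified supervisors 1 < 4 → not met
Not met: 1, 2, 11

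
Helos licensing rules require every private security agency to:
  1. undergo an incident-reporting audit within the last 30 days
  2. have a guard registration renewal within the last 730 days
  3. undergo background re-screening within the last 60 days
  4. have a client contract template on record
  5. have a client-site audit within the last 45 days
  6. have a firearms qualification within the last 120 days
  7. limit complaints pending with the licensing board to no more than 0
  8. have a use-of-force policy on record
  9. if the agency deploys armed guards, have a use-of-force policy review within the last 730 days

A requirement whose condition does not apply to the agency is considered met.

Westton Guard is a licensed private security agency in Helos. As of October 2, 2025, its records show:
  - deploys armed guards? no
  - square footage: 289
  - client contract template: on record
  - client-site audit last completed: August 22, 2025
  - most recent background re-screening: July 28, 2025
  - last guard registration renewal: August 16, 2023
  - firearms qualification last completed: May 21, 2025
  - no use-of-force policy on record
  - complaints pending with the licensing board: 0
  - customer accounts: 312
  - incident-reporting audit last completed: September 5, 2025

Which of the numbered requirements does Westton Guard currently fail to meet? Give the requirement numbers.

2, 3, 6, 8

1. incident-reporting audit 27 days ago vs limit 30 → met
2. guard registration renewal 778 days ago vs limit 730 → not met
3. background re-screening 66 days ago vs limit 60 → not met
4. client contract template present → met
5. client-site audit 41 days ago vs limit 45 → met
6. firearms qualification 134 days ago vs limit 120 → not met
7. complaints pending with the licensing board 0 ≤ 0 → met
8. use-of-force policy absent → not met
9. condition 'deploys armed guards' does not hold → requirement n/a → met
Not met: 2, 3, 6, 8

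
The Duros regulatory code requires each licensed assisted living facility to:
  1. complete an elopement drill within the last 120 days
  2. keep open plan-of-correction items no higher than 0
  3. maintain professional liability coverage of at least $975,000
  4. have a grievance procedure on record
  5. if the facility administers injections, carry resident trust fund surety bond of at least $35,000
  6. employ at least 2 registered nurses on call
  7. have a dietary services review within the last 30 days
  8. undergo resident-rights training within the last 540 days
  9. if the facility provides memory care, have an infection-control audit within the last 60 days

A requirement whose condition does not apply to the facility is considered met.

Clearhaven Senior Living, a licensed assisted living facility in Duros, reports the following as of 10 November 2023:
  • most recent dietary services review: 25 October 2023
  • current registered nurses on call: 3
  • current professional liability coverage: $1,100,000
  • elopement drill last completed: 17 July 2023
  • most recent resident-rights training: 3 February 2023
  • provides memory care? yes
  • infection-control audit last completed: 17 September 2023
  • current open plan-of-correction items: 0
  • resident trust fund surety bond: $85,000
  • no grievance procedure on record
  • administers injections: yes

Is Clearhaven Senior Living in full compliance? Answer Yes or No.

1. elopement drill 116 days ago vs limit 120 → met
2. open plan-of-correction items 0 ≤ 0 → met
3. professional liability coverage $1,100,000 ≥ $975,000 → met
4. grievance procedure absent → not met
5. condition 'administers injections' holds; resident trust fund surety bond $85,000 ≥ $35,000 → met
6. registered nurses on call 3 ≥ 2 → met
7. dietary services review 16 days ago vs limit 30 → met
8. resident-rights training 280 days ago vs limit 540 → met
9. condition 'provides memory care' holds; infection-control audit 54 days ago vs limit 60 → met
Not met: 4

No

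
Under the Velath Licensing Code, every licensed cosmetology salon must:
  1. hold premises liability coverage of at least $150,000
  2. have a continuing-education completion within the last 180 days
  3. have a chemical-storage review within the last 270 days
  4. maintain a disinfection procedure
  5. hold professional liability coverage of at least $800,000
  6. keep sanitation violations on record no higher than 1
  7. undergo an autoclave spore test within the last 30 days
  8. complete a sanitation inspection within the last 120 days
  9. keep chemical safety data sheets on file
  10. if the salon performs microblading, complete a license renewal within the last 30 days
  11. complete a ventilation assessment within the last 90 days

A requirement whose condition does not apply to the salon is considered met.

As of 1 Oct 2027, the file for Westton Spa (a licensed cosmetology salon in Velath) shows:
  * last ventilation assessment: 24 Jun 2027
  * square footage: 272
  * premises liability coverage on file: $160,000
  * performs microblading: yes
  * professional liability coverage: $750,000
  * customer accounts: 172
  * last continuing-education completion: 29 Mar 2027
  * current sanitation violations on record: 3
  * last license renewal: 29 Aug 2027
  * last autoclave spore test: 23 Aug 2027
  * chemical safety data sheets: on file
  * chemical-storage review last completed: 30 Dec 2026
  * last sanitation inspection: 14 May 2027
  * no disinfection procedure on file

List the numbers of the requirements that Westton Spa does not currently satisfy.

2, 3, 4, 5, 6, 7, 8, 10, 11

1. premises liability coverage $160,000 ≥ $150,000 → met
2. continuing-education completion 186 days ago vs limit 180 → not met
3. chemical-storage review 275 days ago vs limit 270 → not met
4. disinfection procedure absent → not met
5. professional liability coverage $750,000 < $800,000 → not met
6. sanitation violations on record 3 > 1 → not met
7. autoclave spore test 39 days ago vs limit 30 → not met
8. sanitation inspection 140 days ago vs limit 120 → not met
9. chemical safety data sheets present → met
10. condition 'performs microblading' holds; license renewal 33 days ago vs limit 30 → not met
11. ventilation assessment 99 days ago vs limit 90 → not met
Not met: 2, 3, 4, 5, 6, 7, 8, 10, 11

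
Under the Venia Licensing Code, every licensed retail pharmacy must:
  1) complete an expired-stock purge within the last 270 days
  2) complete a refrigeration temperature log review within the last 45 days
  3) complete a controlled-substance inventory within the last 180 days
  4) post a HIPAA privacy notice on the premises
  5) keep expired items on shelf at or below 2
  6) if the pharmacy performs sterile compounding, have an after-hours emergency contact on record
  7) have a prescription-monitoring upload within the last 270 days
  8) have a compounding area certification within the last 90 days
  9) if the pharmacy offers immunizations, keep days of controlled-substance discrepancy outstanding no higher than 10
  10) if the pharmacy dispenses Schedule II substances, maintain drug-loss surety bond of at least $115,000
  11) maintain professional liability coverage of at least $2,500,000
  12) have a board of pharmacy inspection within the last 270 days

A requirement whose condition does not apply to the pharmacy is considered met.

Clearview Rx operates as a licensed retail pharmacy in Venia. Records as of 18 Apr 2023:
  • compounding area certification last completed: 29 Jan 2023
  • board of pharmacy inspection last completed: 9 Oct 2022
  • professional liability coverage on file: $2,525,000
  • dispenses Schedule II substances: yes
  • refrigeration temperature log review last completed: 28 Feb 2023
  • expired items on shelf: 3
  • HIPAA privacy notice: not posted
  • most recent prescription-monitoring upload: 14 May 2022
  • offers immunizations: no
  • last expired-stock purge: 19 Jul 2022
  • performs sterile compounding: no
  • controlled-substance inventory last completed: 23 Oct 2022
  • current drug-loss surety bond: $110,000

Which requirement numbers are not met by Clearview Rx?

1. expired-stock purge 273 days ago vs limit 270 → not met
2. refrigeration temperature log review 49 days ago vs limit 45 → not met
3. controlled-substance inventory 177 days ago vs limit 180 → met
4. HIPAA privacy notice absent → not met
5. expired items on shelf 3 > 2 → not met
6. condition 'performs sterile compounding' does not hold → requirement n/a → met
7. prescription-monitoring upload 339 days ago vs limit 270 → not met
8. compounding area certification 79 days ago vs limit 90 → met
9. condition 'offers immunizations' does not hold → requirement n/a → met
10. condition 'dispenses Schedule II substances' holds; drug-loss surety bond $110,000 < $115,000 → not met
11. professional liability coverage $2,525,000 ≥ $2,500,000 → met
12. board of pharmacy inspection 191 days ago vs limit 270 → met
Not met: 1, 2, 4, 5, 7, 10

1, 2, 4, 5, 7, 10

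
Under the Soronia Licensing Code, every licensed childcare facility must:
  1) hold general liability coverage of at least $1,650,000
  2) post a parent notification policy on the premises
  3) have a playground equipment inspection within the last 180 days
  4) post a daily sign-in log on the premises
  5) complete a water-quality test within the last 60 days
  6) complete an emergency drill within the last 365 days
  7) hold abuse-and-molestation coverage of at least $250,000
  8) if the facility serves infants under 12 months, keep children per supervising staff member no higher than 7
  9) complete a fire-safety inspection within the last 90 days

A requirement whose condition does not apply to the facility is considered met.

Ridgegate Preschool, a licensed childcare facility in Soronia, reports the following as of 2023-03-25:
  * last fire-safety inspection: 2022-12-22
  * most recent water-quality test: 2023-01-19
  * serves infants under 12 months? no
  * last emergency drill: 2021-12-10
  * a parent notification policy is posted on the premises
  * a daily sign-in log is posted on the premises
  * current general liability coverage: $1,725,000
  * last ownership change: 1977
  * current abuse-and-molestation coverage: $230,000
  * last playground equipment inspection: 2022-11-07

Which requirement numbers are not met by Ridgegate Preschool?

1. general liability coverage $1,725,000 ≥ $1,650,000 → met
2. parent notification policy present → met
3. playground equipment inspection 138 days ago vs limit 180 → met
4. daily sign-in log present → met
5. water-quality test 65 days ago vs limit 60 → not met
6. emergency drill 470 days ago vs limit 365 → not met
7. abuse-and-molestation coverage $230,000 < $250,000 → not met
8. condition 'serves infants under 12 months' does not hold → requirement n/a → met
9. fire-safety inspection 93 days ago vs limit 90 → not met
Not met: 5, 6, 7, 9

5, 6, 7, 9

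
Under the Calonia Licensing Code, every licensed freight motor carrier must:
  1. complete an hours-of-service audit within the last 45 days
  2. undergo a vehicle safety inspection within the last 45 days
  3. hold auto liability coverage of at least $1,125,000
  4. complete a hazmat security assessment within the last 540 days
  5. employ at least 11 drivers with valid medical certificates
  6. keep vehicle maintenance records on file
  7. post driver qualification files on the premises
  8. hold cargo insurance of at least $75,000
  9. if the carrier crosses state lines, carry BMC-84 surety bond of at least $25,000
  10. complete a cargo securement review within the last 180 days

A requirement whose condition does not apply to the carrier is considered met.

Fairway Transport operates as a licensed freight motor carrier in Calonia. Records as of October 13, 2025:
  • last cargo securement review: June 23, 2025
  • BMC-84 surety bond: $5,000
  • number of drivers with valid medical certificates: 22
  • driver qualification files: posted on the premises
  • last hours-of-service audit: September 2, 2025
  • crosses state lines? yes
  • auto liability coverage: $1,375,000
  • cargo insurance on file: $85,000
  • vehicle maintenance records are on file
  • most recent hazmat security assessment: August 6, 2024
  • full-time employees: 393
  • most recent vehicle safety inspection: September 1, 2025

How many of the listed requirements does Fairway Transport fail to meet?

1

1. hours-of-service audit 41 days ago vs limit 45 → met
2. vehicle safety inspection 42 days ago vs limit 45 → met
3. auto liability coverage $1,375,000 ≥ $1,125,000 → met
4. hazmat security assessment 433 days ago vs limit 540 → met
5. drivers with valid medical certificates 22 ≥ 11 → met
6. vehicle maintenance records present → met
7. driver qualification files present → met
8. cargo insurance $85,000 ≥ $75,000 → met
9. condition 'crosses state lines' holds; BMC-84 surety bond $5,000 < $25,000 → not met
10. cargo securement review 112 days ago vs limit 180 → met
Not met: 1 of 10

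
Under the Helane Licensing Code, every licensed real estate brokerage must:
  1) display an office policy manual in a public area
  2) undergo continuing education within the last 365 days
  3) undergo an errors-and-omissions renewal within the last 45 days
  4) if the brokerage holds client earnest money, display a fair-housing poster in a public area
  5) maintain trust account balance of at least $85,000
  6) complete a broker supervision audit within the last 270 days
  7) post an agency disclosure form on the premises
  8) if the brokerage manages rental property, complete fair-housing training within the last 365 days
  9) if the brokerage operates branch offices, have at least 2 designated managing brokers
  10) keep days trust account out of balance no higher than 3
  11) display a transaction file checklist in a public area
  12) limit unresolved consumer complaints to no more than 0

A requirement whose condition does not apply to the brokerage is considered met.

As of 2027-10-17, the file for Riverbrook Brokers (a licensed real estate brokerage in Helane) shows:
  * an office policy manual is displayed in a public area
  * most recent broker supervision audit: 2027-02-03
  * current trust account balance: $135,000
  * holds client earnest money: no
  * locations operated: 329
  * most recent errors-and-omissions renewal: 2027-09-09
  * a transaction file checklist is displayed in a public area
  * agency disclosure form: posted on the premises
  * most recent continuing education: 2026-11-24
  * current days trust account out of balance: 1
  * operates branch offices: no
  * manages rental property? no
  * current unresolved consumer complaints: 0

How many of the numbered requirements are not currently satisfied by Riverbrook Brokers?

1. office policy manual present → met
2. continuing education 327 days ago vs limit 365 → met
3. errors-and-omissions renewal 38 days ago vs limit 45 → met
4. condition 'holds client earnest money' does not hold → requirement n/a → met
5. trust account balance $135,000 ≥ $85,000 → met
6. broker supervision audit 256 days ago vs limit 270 → met
7. agency disclosure form present → met
8. condition 'manages rental property' does not hold → requirement n/a → met
9. condition 'operates branch offices' does not hold → requirement n/a → met
10. days trust account out of balance 1 ≤ 3 → met
11. transaction file checklist present → met
12. unresolved consumer complaints 0 ≤ 0 → met
Not met: 0 of 12

0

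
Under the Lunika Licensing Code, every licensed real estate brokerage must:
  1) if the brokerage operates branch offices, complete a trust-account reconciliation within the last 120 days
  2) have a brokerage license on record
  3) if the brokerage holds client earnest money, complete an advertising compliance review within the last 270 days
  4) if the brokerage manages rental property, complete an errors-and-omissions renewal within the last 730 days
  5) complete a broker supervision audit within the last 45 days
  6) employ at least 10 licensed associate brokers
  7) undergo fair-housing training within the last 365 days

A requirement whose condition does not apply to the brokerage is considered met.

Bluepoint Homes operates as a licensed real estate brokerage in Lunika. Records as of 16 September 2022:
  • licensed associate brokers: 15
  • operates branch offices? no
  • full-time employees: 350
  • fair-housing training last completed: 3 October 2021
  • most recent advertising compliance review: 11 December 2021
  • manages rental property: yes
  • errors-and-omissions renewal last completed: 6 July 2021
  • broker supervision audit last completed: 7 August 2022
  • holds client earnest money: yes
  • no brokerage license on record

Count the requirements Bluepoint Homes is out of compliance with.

2

1. condition 'operates branch offices' does not hold → requirement n/a → met
2. brokerage license absent → not met
3. condition 'holds client earnest money' holds; advertising compliance review 279 days ago vs limit 270 → not met
4. condition 'manages rental property' holds; errors-and-omissions renewal 437 days ago vs limit 730 → met
5. broker supervision audit 40 days ago vs limit 45 → met
6. licensed associate brokers 15 ≥ 10 → met
7. fair-housing training 348 days ago vs limit 365 → met
Not met: 2 of 7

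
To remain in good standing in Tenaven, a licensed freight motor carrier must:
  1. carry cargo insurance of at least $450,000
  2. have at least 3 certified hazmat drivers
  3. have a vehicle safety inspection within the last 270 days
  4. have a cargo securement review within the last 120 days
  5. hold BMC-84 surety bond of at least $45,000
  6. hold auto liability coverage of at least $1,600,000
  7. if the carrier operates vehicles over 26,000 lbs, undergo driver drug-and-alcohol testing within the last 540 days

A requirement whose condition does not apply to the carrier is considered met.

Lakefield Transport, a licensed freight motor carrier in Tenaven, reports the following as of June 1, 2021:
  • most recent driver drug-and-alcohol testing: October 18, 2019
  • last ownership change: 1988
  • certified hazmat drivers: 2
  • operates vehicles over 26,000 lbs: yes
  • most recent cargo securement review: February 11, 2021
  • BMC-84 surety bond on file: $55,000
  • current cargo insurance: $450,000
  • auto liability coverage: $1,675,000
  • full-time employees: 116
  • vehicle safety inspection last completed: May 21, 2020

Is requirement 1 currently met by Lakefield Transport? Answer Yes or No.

1. cargo insurance $450,000 ≥ $450,000 → met

Yes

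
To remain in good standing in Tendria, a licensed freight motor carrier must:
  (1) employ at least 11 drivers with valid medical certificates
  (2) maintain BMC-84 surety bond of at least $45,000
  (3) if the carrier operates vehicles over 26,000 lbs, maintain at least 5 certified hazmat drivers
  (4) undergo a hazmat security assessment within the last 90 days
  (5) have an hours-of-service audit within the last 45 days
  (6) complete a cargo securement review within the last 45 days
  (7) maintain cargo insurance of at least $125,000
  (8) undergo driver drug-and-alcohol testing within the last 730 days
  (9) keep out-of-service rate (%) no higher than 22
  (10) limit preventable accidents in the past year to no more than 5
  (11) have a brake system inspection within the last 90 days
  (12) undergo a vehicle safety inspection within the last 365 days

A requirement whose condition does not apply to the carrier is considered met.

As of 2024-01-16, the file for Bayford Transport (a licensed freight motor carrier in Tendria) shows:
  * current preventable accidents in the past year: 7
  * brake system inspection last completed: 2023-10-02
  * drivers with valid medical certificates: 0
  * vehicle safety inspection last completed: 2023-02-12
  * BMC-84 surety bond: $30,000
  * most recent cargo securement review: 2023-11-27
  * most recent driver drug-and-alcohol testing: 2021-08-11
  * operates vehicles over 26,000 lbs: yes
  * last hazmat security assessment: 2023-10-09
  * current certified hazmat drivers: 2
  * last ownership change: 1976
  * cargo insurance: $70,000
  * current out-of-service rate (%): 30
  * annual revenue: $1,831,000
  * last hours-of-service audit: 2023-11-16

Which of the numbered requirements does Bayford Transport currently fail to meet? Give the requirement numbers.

1. drivers with valid medical certificates 0 < 11 → not met
2. BMC-84 surety bond $30,000 < $45,000 → not met
3. condition 'operates vehicles over 26,000 lbs' holds; certified hazmat drivers 2 < 5 → not met
4. hazmat security assessment 99 days ago vs limit 90 → not met
5. hours-of-service audit 61 days ago vs limit 45 → not met
6. cargo securement review 50 days ago vs limit 45 → not met
7. cargo insurance $70,000 < $125,000 → not met
8. driver drug-and-alcohol testing 888 days ago vs limit 730 → not met
9. out-of-service rate (%) 30 > 22 → not met
10. preventable accidents in the past year 7 > 5 → not met
11. brake system inspection 106 days ago vs limit 90 → not met
12. vehicle safety inspection 338 days ago vs limit 365 → met
Not met: 1, 2, 3, 4, 5, 6, 7, 8, 9, 10, 11

1, 2, 3, 4, 5, 6, 7, 8, 9, 10, 11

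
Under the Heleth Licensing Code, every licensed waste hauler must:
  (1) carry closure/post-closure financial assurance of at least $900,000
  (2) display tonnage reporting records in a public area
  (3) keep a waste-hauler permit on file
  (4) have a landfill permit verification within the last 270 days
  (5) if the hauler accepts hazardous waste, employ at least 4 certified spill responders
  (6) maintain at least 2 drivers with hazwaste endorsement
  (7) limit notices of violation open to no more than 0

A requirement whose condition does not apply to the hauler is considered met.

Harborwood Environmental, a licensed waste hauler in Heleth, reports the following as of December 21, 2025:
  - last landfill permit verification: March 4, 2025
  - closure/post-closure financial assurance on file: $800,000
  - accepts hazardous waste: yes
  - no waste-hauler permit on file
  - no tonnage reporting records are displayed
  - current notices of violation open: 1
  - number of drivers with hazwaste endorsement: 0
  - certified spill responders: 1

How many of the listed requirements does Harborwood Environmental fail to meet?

7

1. closure/post-closure financial assurance $800,000 < $900,000 → not met
2. tonnage reporting records absent → not met
3. waste-hauler permit absent → not met
4. landfill permit verification 292 days ago vs limit 270 → not met
5. condition 'accepts hazardous waste' holds; certified spill responders 1 < 4 → not met
6. drivers with hazwaste endorsement 0 < 2 → not met
7. notices of violation open 1 > 0 → not met
Not met: 7 of 7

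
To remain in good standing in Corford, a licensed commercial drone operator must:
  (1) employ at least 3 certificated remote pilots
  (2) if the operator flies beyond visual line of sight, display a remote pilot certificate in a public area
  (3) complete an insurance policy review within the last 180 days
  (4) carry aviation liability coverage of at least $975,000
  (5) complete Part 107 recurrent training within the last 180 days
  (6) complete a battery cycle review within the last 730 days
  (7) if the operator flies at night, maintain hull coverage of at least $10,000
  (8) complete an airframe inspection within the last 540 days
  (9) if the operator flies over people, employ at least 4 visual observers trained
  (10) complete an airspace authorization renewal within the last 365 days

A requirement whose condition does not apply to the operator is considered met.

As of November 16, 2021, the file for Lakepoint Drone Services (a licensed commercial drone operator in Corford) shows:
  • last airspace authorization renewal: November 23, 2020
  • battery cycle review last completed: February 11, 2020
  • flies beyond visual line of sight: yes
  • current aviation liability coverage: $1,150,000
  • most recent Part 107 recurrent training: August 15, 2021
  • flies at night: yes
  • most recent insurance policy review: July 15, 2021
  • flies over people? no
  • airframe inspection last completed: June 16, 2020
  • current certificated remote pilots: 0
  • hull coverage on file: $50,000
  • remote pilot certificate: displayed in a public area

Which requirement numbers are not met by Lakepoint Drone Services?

1. certificated remote pilots 0 < 3 → not met
2. condition 'flies beyond visual line of sight' holds; remote pilot certificate present → met
3. insurance policy review 124 days ago vs limit 180 → met
4. aviation liability coverage $1,150,000 ≥ $975,000 → met
5. Part 107 recurrent training 93 days ago vs limit 180 → met
6. battery cycle review 644 days ago vs limit 730 → met
7. condition 'flies at night' holds; hull coverage $50,000 ≥ $10,000 → met
8. airframe inspection 518 days ago vs limit 540 → met
9. condition 'flies over people' does not hold → requirement n/a → met
10. airspace authorization renewal 358 days ago vs limit 365 → met
Not met: 1

1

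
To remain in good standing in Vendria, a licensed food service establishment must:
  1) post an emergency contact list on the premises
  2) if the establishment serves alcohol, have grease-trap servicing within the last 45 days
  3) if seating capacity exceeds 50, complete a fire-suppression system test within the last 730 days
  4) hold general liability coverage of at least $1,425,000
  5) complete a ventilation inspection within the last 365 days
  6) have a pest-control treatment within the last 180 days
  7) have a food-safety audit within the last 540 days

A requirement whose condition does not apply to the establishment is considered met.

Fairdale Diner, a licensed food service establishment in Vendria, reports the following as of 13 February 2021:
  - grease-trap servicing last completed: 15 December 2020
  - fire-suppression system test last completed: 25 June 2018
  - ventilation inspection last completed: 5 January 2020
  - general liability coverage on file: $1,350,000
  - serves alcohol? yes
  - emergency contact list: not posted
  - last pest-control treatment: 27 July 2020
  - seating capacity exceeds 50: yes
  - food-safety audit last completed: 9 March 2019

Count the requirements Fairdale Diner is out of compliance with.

1. emergency contact list absent → not met
2. condition 'serves alcohol' holds; grease-trap servicing 60 days ago vs limit 45 → not met
3. condition 'seating capacity exceeds 50' holds; fire-suppression system test 964 days ago vs limit 730 → not met
4. general liability coverage $1,350,000 < $1,425,000 → not met
5. ventilation inspection 405 days ago vs limit 365 → not met
6. pest-control treatment 201 days ago vs limit 180 → not met
7. food-safety audit 707 days ago vs limit 540 → not met
Not met: 7 of 7

7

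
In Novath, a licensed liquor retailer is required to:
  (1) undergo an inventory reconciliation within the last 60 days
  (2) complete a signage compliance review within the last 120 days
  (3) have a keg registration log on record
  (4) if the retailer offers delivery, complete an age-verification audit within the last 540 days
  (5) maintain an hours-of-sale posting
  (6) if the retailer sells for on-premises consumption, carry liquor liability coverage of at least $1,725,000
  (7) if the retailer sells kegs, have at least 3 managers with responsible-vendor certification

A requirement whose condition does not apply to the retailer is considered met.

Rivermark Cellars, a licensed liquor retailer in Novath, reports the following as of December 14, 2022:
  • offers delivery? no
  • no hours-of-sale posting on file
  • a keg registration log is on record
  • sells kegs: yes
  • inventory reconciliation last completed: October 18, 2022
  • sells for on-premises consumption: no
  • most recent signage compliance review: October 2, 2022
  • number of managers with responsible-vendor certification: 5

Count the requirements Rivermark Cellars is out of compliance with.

1. inventory reconciliation 57 days ago vs limit 60 → met
2. signage compliance review 73 days ago vs limit 120 → met
3. keg registration log present → met
4. condition 'offers delivery' does not hold → requirement n/a → met
5. hours-of-sale posting absent → not met
6. condition 'sells for on-premises consumption' does not hold → requirement n/a → met
7. condition 'sells kegs' holds; managers with responsible-vendor certification 5 ≥ 3 → met
Not met: 1 of 7

1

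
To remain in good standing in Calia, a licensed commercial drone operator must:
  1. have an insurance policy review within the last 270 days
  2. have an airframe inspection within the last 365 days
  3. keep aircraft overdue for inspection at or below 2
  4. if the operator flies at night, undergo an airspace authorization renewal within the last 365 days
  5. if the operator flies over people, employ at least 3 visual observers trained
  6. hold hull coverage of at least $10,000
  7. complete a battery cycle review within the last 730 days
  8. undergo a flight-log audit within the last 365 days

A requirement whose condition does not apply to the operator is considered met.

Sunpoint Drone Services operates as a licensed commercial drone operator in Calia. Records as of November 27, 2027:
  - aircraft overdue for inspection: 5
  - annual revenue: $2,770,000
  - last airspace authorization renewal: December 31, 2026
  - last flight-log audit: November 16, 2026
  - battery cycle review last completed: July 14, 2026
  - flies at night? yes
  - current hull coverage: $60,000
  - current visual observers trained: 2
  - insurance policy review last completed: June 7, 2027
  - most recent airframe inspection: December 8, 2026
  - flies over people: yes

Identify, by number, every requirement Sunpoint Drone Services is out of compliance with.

3, 5, 8

1. insurance policy review 173 days ago vs limit 270 → met
2. airframe inspection 354 days ago vs limit 365 → met
3. aircraft overdue for inspection 5 > 2 → not met
4. condition 'flies at night' holds; airspace authorization renewal 331 days ago vs limit 365 → met
5. condition 'flies over people' holds; visual observers trained 2 < 3 → not met
6. hull coverage $60,000 ≥ $10,000 → met
7. battery cycle review 501 days ago vs limit 730 → met
8. flight-log audit 376 days ago vs limit 365 → not met
Not met: 3, 5, 8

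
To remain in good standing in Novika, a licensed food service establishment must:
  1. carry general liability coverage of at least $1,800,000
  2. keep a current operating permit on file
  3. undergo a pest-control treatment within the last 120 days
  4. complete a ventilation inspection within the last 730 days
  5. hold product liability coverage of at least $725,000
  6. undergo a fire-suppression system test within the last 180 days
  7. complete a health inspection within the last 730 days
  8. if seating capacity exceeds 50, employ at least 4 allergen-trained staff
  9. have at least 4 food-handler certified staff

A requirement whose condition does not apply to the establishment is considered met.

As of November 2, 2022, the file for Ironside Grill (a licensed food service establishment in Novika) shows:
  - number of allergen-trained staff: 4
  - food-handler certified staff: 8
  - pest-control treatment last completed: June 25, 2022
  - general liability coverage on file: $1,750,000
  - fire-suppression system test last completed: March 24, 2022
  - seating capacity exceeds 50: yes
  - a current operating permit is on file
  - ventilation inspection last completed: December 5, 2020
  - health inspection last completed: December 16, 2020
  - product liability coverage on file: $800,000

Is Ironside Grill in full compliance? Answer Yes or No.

No

1. general liability coverage $1,750,000 < $1,800,000 → not met
2. current operating permit present → met
3. pest-control treatment 130 days ago vs limit 120 → not met
4. ventilation inspection 697 days ago vs limit 730 → met
5. product liability coverage $800,000 ≥ $725,000 → met
6. fire-suppression system test 223 days ago vs limit 180 → not met
7. health inspection 686 days ago vs limit 730 → met
8. condition 'seating capacity exceeds 50' holds; allergen-trained staff 4 ≥ 4 → met
9. food-handler certified staff 8 ≥ 4 → met
Not met: 1, 3, 6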